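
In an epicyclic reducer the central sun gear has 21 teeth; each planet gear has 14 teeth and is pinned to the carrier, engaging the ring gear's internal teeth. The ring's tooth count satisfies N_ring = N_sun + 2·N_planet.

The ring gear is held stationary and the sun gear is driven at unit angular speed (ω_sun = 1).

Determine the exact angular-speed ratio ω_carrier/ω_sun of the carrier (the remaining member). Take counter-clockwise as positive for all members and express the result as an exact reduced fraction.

N_ring = 21 + 2·14 = 49
21(ω_s−ω_c) = −49(ω_r−ω_c),  ω_r=0, ω_s=1
21(1−ω_c) = −49(0−ω_c)  ⇒  70ω_c = 21  ⇒  ω_c = 3/10
ω_c/ω_s = 3/10

3/10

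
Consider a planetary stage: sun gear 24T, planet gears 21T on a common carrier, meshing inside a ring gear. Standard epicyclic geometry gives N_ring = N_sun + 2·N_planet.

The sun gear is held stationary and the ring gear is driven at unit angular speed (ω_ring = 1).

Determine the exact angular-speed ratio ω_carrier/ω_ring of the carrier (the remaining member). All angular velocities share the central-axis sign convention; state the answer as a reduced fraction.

11/15

N_ring = 24 + 2·21 = 66
24(ω_s−ω_c) = −66(ω_r−ω_c),  ω_s=0, ω_r=1
24(0−ω_c) = −66(1−ω_c)  ⇒  90ω_c = 66  ⇒  ω_c = 11/15
ω_c/ω_r = 11/15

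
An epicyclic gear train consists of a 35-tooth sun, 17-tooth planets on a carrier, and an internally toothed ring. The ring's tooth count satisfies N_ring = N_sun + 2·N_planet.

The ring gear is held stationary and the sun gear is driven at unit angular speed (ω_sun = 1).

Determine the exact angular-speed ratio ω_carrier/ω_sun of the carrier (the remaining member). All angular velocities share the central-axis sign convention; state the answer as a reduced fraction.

35/104

N_ring = 35 + 2·17 = 69
35(ω_s−ω_c) = −69(ω_r−ω_c),  ω_r=0, ω_s=1
35(1−ω_c) = −69(0−ω_c)  ⇒  104ω_c = 35  ⇒  ω_c = 35/104
ω_c/ω_s = 35/104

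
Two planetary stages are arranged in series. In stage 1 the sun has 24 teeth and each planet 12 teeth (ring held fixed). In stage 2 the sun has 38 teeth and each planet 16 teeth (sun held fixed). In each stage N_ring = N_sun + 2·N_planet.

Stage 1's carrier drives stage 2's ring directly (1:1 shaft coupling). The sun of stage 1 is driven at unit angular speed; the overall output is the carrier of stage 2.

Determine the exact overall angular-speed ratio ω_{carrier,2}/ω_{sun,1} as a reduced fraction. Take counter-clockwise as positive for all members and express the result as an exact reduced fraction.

Stage 1: N_ring = 24 + 2·12 = 48
Stage 1: 24(ω_s−ω_c) = −48(ω_r−ω_c),  ω_r=0, ω_s=1
Stage 1: 24(1−ω_c) = −48(0−ω_c)  ⇒  72ω_c = 24  ⇒  ω_c = 1/3
  ⇒ ω_c¹/ω_s¹ = 1/3
Stage 2: N_ring = 38 + 2·16 = 70
Stage 2: 38(ω_s−ω_c) = −70(ω_r−ω_c),  ω_s=0, ω_r=1
Stage 2: 38(0−ω_c) = −70(1−ω_c)  ⇒  108ω_c = 70  ⇒  ω_c = 35/54
  ⇒ ω_c²/ω_r² = 35/54
Coupling ω_r² = ω_c¹ ⇒ overall = 1/3 × 35/54 = 35/162

35/162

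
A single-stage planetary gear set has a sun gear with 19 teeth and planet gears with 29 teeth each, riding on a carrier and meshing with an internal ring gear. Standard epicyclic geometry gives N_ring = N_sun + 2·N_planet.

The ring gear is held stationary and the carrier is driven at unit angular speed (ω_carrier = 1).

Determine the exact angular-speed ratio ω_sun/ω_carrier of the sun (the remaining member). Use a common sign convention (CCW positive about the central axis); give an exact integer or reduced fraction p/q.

96/19

N_ring = 19 + 2·29 = 77
19(ω_s−ω_c) = −77(ω_r−ω_c),  ω_r=0, ω_c=1
ω_s = 1 − (77/19)(0−1) = 96/19
ω_s/ω_c = 96/19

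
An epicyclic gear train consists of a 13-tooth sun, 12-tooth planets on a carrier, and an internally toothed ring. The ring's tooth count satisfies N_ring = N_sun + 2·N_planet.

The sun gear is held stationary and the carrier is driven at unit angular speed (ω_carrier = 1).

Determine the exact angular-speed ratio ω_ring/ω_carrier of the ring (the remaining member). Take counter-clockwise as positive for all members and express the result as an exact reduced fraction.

N_ring = 13 + 2·12 = 37
13(ω_s−ω_c) = −37(ω_r−ω_c),  ω_s=0, ω_c=1
ω_r = 1 − (13/37)(0−1) = 50/37
ω_r/ω_c = 50/37

50/37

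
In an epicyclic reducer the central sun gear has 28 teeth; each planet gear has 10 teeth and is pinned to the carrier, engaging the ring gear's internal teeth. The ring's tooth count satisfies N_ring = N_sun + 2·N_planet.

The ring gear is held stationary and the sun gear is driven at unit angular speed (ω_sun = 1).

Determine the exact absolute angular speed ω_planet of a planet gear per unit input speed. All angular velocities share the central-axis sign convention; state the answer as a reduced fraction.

N_ring = 28 + 2·10 = 48
28(ω_s−ω_c) = −48(ω_r−ω_c),  ω_r=0, ω_s=1
28(1−ω_c) = −48(0−ω_c)  ⇒  76ω_c = 28  ⇒  ω_c = 7/19
sun–planet: 28·(1−7/19) = −10·(ω_p−ω_c)  ⇒  ω_p−ω_c = −(28/10)·(12/19) = -168/95
ω_p = 7/19 − 168/95 = -7/5

-7/5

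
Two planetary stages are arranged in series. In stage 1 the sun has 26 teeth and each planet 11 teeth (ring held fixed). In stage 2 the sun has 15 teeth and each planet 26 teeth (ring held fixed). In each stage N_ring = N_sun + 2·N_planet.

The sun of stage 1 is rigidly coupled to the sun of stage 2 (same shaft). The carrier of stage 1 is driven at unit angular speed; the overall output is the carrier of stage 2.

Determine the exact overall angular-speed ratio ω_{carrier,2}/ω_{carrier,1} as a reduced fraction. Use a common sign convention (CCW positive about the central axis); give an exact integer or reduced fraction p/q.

Stage 1: N_ring = 26 + 2·11 = 48
Stage 1: 26(ω_s−ω_c) = −48(ω_r−ω_c),  ω_r=0, ω_c=1
Stage 1: ω_s = 1 − (48/26)(0−1) = 37/13
  ⇒ ω_s¹/ω_c¹ = 37/13
Stage 2: N_ring = 15 + 2·26 = 67
Stage 2: 15(ω_s−ω_c) = −67(ω_r−ω_c),  ω_r=0, ω_s=1
Stage 2: 15(1−ω_c) = −67(0−ω_c)  ⇒  82ω_c = 15  ⇒  ω_c = 15/82
  ⇒ ω_c²/ω_s² = 15/82
Coupling ω_s² = ω_s¹ ⇒ overall = 37/13 × 15/82 = 555/1066

555/1066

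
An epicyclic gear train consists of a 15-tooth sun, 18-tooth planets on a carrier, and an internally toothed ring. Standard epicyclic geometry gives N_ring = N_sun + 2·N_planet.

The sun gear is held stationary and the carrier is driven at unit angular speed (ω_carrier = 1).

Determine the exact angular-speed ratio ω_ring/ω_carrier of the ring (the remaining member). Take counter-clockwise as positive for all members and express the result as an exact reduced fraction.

N_ring = 15 + 2·18 = 51
15(ω_s−ω_c) = −51(ω_r−ω_c),  ω_s=0, ω_c=1
ω_r = 1 − (15/51)(0−1) = 22/17
ω_r/ω_c = 22/17

22/17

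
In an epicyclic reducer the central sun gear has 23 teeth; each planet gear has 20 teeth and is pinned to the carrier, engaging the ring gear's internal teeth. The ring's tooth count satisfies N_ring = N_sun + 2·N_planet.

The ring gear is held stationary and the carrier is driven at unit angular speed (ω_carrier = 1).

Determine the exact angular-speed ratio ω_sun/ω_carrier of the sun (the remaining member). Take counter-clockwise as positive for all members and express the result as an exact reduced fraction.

N_ring = 23 + 2·20 = 63
23(ω_s−ω_c) = −63(ω_r−ω_c),  ω_r=0, ω_c=1
ω_s = 1 − (63/23)(0−1) = 86/23
ω_s/ω_c = 86/23

86/23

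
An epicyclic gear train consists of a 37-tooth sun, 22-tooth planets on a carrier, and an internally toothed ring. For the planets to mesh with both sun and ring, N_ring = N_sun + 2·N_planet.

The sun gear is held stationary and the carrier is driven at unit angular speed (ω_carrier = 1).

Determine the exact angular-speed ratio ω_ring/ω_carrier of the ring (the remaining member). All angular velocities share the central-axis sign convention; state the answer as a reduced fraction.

118/81

N_ring = 37 + 2·22 = 81
37(ω_s−ω_c) = −81(ω_r−ω_c),  ω_s=0, ω_c=1
ω_r = 1 − (37/81)(0−1) = 118/81
ω_r/ω_c = 118/81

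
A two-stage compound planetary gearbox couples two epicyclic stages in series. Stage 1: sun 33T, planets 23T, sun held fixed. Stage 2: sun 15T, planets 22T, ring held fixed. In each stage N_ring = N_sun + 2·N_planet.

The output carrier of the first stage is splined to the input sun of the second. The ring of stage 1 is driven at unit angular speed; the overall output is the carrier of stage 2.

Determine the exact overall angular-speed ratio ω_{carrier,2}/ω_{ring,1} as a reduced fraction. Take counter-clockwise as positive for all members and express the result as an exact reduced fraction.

Stage 1: N_ring = 33 + 2·23 = 79
Stage 1: 33(ω_s−ω_c) = −79(ω_r−ω_c),  ω_s=0, ω_r=1
Stage 1: 33(0−ω_c) = −79(1−ω_c)  ⇒  112ω_c = 79  ⇒  ω_c = 79/112
  ⇒ ω_c¹/ω_r¹ = 79/112
Stage 2: N_ring = 15 + 2·22 = 59
Stage 2: 15(ω_s−ω_c) = −59(ω_r−ω_c),  ω_r=0, ω_s=1
Stage 2: 15(1−ω_c) = −59(0−ω_c)  ⇒  74ω_c = 15  ⇒  ω_c = 15/74
  ⇒ ω_c²/ω_s² = 15/74
Coupling ω_s² = ω_c¹ ⇒ overall = 79/112 × 15/74 = 1185/8288

1185/8288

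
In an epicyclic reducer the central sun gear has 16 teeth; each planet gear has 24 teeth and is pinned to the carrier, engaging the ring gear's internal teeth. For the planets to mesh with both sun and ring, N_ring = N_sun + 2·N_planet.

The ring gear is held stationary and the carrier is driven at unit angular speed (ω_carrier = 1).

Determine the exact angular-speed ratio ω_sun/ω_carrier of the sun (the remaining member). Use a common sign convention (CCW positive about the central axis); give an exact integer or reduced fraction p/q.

N_ring = 16 + 2·24 = 64
16(ω_s−ω_c) = −64(ω_r−ω_c),  ω_r=0, ω_c=1
ω_s = 1 − (64/16)(0−1) = 5
ω_s/ω_c = 5

5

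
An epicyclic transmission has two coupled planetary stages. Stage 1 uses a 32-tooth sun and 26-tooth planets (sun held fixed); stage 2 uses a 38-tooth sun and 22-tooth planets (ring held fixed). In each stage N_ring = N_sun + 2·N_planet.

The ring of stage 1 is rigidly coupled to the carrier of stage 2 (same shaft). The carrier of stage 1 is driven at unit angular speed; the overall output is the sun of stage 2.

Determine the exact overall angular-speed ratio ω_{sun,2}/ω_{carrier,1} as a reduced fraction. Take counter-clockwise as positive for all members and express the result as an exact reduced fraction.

Stage 1: N_ring = 32 + 2·26 = 84
Stage 1: 32(ω_s−ω_c) = −84(ω_r−ω_c),  ω_s=0, ω_c=1
Stage 1: ω_r = 1 − (32/84)(0−1) = 29/21
  ⇒ ω_r¹/ω_c¹ = 29/21
Stage 2: N_ring = 38 + 2·22 = 82
Stage 2: 38(ω_s−ω_c) = −82(ω_r−ω_c),  ω_r=0, ω_c=1
Stage 2: ω_s = 1 − (82/38)(0−1) = 60/19
  ⇒ ω_s²/ω_c² = 60/19
Coupling ω_c² = ω_r¹ ⇒ overall = 29/21 × 60/19 = 580/133

580/133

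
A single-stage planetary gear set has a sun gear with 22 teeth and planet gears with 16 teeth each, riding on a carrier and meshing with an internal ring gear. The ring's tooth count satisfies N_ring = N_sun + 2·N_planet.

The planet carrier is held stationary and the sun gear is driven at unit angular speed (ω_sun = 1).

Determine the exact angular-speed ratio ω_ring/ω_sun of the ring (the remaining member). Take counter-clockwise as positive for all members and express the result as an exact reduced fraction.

N_ring = 22 + 2·16 = 54
22(ω_s−ω_c) = −54(ω_r−ω_c),  ω_c=0, ω_s=1
ω_r = 0 − (22/54)(1−0) = -11/27
ω_r/ω_s = -11/27

-11/27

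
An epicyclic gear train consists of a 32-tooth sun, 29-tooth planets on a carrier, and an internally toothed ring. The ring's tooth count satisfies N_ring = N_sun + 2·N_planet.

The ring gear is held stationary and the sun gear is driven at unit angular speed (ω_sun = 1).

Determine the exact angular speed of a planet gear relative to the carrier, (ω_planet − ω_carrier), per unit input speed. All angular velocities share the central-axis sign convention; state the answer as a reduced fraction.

-1440/1769

N_ring = 32 + 2·29 = 90
32(ω_s−ω_c) = −90(ω_r−ω_c),  ω_r=0, ω_s=1
32(1−ω_c) = −90(0−ω_c)  ⇒  122ω_c = 32  ⇒  ω_c = 16/61
sun–planet: 32·(1−16/61) = −29·(ω_p−ω_c)  ⇒  ω_p−ω_c = −(32/29)·(45/61) = -1440/1769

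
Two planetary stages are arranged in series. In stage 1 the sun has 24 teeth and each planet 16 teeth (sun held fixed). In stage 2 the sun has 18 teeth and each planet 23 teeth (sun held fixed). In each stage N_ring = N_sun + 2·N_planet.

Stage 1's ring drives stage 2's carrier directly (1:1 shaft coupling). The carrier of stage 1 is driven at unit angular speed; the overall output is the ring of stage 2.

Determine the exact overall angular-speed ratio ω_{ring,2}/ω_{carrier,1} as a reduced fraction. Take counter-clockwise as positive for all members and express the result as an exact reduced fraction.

Stage 1: N_ring = 24 + 2·16 = 56
Stage 1: 24(ω_s−ω_c) = −56(ω_r−ω_c),  ω_s=0, ω_c=1
Stage 1: ω_r = 1 − (24/56)(0−1) = 10/7
  ⇒ ω_r¹/ω_c¹ = 10/7
Stage 2: N_ring = 18 + 2·23 = 64
Stage 2: 18(ω_s−ω_c) = −64(ω_r−ω_c),  ω_s=0, ω_c=1
Stage 2: ω_r = 1 − (18/64)(0−1) = 41/32
  ⇒ ω_r²/ω_c² = 41/32
Coupling ω_c² = ω_r¹ ⇒ overall = 10/7 × 41/32 = 205/112

205/112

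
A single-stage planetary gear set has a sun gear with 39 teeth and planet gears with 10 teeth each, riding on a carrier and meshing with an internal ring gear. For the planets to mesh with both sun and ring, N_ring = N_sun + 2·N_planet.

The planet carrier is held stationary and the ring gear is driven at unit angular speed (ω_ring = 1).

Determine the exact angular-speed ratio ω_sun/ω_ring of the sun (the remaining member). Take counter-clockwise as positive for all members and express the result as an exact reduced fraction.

N_ring = 39 + 2·10 = 59
39(ω_s−ω_c) = −59(ω_r−ω_c),  ω_c=0, ω_r=1
ω_s = 0 − (59/39)(1−0) = -59/39
ω_s/ω_r = -59/39

-59/39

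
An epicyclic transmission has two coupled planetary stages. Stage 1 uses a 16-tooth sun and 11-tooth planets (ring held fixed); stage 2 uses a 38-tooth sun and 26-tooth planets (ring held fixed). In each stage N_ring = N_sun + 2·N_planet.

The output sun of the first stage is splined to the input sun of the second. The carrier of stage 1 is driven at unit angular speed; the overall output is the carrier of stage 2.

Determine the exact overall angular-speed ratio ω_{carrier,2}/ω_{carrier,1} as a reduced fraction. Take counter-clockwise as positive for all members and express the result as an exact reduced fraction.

Stage 1: N_ring = 16 + 2·11 = 38
Stage 1: 16(ω_s−ω_c) = −38(ω_r−ω_c),  ω_r=0, ω_c=1
Stage 1: ω_s = 1 − (38/16)(0−1) = 27/8
  ⇒ ω_s¹/ω_c¹ = 27/8
Stage 2: N_ring = 38 + 2·26 = 90
Stage 2: 38(ω_s−ω_c) = −90(ω_r−ω_c),  ω_r=0, ω_s=1
Stage 2: 38(1−ω_c) = −90(0−ω_c)  ⇒  128ω_c = 38  ⇒  ω_c = 19/64
  ⇒ ω_c²/ω_s² = 19/64
Coupling ω_s² = ω_s¹ ⇒ overall = 27/8 × 19/64 = 513/512

513/512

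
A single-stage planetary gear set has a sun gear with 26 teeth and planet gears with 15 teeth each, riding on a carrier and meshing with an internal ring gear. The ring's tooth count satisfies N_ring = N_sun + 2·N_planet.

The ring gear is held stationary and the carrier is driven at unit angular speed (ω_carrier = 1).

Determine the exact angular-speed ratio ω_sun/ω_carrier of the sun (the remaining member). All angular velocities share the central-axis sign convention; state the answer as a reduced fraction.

N_ring = 26 + 2·15 = 56
26(ω_s−ω_c) = −56(ω_r−ω_c),  ω_r=0, ω_c=1
ω_s = 1 − (56/26)(0−1) = 41/13
ω_s/ω_c = 41/13

41/13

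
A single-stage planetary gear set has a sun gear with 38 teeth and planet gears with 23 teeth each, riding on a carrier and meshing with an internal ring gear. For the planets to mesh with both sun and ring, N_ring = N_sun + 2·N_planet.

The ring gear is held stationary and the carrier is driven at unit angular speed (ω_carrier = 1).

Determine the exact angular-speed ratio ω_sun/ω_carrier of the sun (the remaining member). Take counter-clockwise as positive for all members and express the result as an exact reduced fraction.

N_ring = 38 + 2·23 = 84
38(ω_s−ω_c) = −84(ω_r−ω_c),  ω_r=0, ω_c=1
ω_s = 1 − (84/38)(0−1) = 61/19
ω_s/ω_c = 61/19

61/19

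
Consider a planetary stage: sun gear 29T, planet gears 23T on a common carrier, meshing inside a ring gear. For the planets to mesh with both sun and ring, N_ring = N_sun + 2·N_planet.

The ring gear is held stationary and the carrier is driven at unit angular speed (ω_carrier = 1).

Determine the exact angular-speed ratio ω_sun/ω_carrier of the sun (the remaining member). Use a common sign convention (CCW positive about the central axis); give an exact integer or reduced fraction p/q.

104/29

N_ring = 29 + 2·23 = 75
29(ω_s−ω_c) = −75(ω_r−ω_c),  ω_r=0, ω_c=1
ω_s = 1 − (75/29)(0−1) = 104/29
ω_s/ω_c = 104/29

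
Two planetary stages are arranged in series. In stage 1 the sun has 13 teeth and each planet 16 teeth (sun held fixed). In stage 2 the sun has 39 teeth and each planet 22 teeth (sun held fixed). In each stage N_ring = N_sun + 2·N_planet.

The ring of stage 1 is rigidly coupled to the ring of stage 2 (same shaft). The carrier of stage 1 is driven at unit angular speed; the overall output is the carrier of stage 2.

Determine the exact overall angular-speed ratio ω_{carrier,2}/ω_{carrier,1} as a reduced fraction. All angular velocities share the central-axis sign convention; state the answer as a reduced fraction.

Stage 1: N_ring = 13 + 2·16 = 45
Stage 1: 13(ω_s−ω_c) = −45(ω_r−ω_c),  ω_s=0, ω_c=1
Stage 1: ω_r = 1 − (13/45)(0−1) = 58/45
  ⇒ ω_r¹/ω_c¹ = 58/45
Stage 2: N_ring = 39 + 2·22 = 83
Stage 2: 39(ω_s−ω_c) = −83(ω_r−ω_c),  ω_s=0, ω_r=1
Stage 2: 39(0−ω_c) = −83(1−ω_c)  ⇒  122ω_c = 83  ⇒  ω_c = 83/122
  ⇒ ω_c²/ω_r² = 83/122
Coupling ω_r² = ω_r¹ ⇒ overall = 58/45 × 83/122 = 2407/2745

2407/2745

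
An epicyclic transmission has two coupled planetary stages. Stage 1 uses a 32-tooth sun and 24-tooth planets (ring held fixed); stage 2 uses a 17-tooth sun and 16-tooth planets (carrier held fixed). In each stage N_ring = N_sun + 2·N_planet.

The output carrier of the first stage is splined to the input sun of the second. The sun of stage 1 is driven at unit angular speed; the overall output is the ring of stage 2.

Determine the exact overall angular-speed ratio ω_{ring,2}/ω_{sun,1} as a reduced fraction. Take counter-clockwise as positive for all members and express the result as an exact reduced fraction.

-34/343

Stage 1: N_ring = 32 + 2·24 = 80
Stage 1: 32(ω_s−ω_c) = −80(ω_r−ω_c),  ω_r=0, ω_s=1
Stage 1: 32(1−ω_c) = −80(0−ω_c)  ⇒  112ω_c = 32  ⇒  ω_c = 2/7
  ⇒ ω_c¹/ω_s¹ = 2/7
Stage 2: N_ring = 17 + 2·16 = 49
Stage 2: 17(ω_s−ω_c) = −49(ω_r−ω_c),  ω_c=0, ω_s=1
Stage 2: ω_r = 0 − (17/49)(1−0) = -17/49
  ⇒ ω_r²/ω_s² = -17/49
Coupling ω_s² = ω_c¹ ⇒ overall = 2/7 × -17/49 = -34/343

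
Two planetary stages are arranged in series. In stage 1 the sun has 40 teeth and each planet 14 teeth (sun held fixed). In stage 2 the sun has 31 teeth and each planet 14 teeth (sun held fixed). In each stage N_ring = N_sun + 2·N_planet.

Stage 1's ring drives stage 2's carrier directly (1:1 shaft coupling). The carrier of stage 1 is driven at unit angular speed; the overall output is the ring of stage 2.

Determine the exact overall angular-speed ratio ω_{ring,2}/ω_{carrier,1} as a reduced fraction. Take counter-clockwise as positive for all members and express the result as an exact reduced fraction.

2430/1003

Stage 1: N_ring = 40 + 2·14 = 68
Stage 1: 40(ω_s−ω_c) = −68(ω_r−ω_c),  ω_s=0, ω_c=1
Stage 1: ω_r = 1 − (40/68)(0−1) = 27/17
  ⇒ ω_r¹/ω_c¹ = 27/17
Stage 2: N_ring = 31 + 2·14 = 59
Stage 2: 31(ω_s−ω_c) = −59(ω_r−ω_c),  ω_s=0, ω_c=1
Stage 2: ω_r = 1 − (31/59)(0−1) = 90/59
  ⇒ ω_r²/ω_c² = 90/59
Coupling ω_c² = ω_r¹ ⇒ overall = 27/17 × 90/59 = 2430/1003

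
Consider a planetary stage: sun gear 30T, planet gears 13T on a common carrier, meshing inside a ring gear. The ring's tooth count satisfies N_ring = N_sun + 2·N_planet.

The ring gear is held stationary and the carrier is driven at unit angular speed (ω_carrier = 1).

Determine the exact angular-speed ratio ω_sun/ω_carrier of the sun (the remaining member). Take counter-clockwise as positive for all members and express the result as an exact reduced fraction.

43/15

N_ring = 30 + 2·13 = 56
30(ω_s−ω_c) = −56(ω_r−ω_c),  ω_r=0, ω_c=1
ω_s = 1 − (56/30)(0−1) = 43/15
ω_s/ω_c = 43/15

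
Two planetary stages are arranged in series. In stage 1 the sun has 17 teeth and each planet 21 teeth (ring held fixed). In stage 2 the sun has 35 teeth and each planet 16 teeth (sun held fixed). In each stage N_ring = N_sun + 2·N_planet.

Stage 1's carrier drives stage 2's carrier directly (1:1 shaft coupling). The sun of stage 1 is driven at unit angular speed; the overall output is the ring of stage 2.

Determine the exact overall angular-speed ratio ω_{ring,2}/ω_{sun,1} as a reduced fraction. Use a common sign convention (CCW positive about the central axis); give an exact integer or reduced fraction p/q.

867/2546

Stage 1: N_ring = 17 + 2·21 = 59
Stage 1: 17(ω_s−ω_c) = −59(ω_r−ω_c),  ω_r=0, ω_s=1
Stage 1: 17(1−ω_c) = −59(0−ω_c)  ⇒  76ω_c = 17  ⇒  ω_c = 17/76
  ⇒ ω_c¹/ω_s¹ = 17/76
Stage 2: N_ring = 35 + 2·16 = 67
Stage 2: 35(ω_s−ω_c) = −67(ω_r−ω_c),  ω_s=0, ω_c=1
Stage 2: ω_r = 1 − (35/67)(0−1) = 102/67
  ⇒ ω_r²/ω_c² = 102/67
Coupling ω_c² = ω_c¹ ⇒ overall = 17/76 × 102/67 = 867/2546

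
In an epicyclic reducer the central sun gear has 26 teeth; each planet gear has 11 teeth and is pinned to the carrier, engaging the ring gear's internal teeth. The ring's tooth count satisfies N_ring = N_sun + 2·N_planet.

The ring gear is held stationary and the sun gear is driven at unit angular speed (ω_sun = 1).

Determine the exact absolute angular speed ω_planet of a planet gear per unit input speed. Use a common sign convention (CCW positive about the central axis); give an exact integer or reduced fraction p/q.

-13/11

N_ring = 26 + 2·11 = 48
26(ω_s−ω_c) = −48(ω_r−ω_c),  ω_r=0, ω_s=1
26(1−ω_c) = −48(0−ω_c)  ⇒  74ω_c = 26  ⇒  ω_c = 13/37
sun–planet: 26·(1−13/37) = −11·(ω_p−ω_c)  ⇒  ω_p−ω_c = −(26/11)·(24/37) = -624/407
ω_p = 13/37 − 624/407 = -13/11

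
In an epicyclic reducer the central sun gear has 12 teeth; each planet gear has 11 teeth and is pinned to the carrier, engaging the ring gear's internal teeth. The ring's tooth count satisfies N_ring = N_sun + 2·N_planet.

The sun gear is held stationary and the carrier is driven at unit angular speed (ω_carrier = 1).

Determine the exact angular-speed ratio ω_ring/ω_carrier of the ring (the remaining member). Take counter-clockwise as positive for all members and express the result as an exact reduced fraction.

N_ring = 12 + 2·11 = 34
12(ω_s−ω_c) = −34(ω_r−ω_c),  ω_s=0, ω_c=1
ω_r = 1 − (12/34)(0−1) = 23/17
ω_r/ω_c = 23/17

23/17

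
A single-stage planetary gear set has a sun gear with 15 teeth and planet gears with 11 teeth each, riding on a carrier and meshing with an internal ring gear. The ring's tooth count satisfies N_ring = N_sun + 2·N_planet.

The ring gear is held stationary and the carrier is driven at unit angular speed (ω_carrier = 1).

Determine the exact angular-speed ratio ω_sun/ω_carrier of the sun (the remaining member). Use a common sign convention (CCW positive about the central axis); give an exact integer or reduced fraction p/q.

N_ring = 15 + 2·11 = 37
15(ω_s−ω_c) = −37(ω_r−ω_c),  ω_r=0, ω_c=1
ω_s = 1 − (37/15)(0−1) = 52/15
ω_s/ω_c = 52/15

52/15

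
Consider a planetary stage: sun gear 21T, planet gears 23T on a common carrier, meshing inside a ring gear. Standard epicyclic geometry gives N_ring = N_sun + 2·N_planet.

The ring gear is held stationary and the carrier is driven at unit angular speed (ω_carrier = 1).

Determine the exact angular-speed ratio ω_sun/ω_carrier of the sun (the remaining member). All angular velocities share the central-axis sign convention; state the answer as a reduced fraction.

88/21

N_ring = 21 + 2·23 = 67
21(ω_s−ω_c) = −67(ω_r−ω_c),  ω_r=0, ω_c=1
ω_s = 1 − (67/21)(0−1) = 88/21
ω_s/ω_c = 88/21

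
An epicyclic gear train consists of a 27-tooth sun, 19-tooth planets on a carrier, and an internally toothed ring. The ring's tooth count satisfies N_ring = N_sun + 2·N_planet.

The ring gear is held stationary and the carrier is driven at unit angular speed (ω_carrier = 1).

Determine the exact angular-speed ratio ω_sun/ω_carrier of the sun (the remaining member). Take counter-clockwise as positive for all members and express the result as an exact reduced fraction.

92/27

N_ring = 27 + 2·19 = 65
27(ω_s−ω_c) = −65(ω_r−ω_c),  ω_r=0, ω_c=1
ω_s = 1 − (65/27)(0−1) = 92/27
ω_s/ω_c = 92/27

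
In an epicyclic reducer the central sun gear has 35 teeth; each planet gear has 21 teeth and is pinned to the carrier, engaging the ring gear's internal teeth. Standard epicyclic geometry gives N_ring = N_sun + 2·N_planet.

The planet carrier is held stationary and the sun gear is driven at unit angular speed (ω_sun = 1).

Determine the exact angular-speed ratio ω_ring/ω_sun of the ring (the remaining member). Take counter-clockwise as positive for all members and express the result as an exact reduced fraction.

-5/11

N_ring = 35 + 2·21 = 77
35(ω_s−ω_c) = −77(ω_r−ω_c),  ω_c=0, ω_s=1
ω_r = 0 − (35/77)(1−0) = -5/11
ω_r/ω_s = -5/11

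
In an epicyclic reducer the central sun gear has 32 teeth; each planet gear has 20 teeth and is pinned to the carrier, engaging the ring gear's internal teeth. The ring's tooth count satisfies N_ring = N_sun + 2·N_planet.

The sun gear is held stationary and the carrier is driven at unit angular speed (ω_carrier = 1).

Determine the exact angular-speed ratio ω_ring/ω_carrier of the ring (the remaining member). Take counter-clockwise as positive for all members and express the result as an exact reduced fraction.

13/9

N_ring = 32 + 2·20 = 72
32(ω_s−ω_c) = −72(ω_r−ω_c),  ω_s=0, ω_c=1
ω_r = 1 − (32/72)(0−1) = 13/9
ω_r/ω_c = 13/9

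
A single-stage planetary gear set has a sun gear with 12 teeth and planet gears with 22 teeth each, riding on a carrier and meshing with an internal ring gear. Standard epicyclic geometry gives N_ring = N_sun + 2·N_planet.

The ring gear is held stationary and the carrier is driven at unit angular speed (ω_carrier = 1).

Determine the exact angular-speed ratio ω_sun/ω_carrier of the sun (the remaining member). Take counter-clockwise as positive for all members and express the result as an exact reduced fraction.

17/3

N_ring = 12 + 2·22 = 56
12(ω_s−ω_c) = −56(ω_r−ω_c),  ω_r=0, ω_c=1
ω_s = 1 − (56/12)(0−1) = 17/3
ω_s/ω_c = 17/3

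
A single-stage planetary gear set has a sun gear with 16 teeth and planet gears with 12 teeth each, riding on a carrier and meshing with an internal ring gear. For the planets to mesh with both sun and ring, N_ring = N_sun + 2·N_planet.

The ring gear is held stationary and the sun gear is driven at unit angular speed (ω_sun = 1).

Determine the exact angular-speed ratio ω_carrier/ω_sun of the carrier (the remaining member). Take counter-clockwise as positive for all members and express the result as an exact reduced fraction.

N_ring = 16 + 2·12 = 40
16(ω_s−ω_c) = −40(ω_r−ω_c),  ω_r=0, ω_s=1
16(1−ω_c) = −40(0−ω_c)  ⇒  56ω_c = 16  ⇒  ω_c = 2/7
ω_c/ω_s = 2/7

2/7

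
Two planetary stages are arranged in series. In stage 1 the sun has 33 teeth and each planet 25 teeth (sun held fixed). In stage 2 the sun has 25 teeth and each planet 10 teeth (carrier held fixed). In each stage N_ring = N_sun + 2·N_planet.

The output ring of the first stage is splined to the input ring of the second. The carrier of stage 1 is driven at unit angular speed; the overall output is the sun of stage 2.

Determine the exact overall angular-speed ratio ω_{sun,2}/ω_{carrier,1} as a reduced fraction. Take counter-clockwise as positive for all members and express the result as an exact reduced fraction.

-1044/415

Stage 1: N_ring = 33 + 2·25 = 83
Stage 1: 33(ω_s−ω_c) = −83(ω_r−ω_c),  ω_s=0, ω_c=1
Stage 1: ω_r = 1 − (33/83)(0−1) = 116/83
  ⇒ ω_r¹/ω_c¹ = 116/83
Stage 2: N_ring = 25 + 2·10 = 45
Stage 2: 25(ω_s−ω_c) = −45(ω_r−ω_c),  ω_c=0, ω_r=1
Stage 2: ω_s = 0 − (45/25)(1−0) = -9/5
  ⇒ ω_s²/ω_r² = -9/5
Coupling ω_r² = ω_r¹ ⇒ overall = 116/83 × -9/5 = -1044/415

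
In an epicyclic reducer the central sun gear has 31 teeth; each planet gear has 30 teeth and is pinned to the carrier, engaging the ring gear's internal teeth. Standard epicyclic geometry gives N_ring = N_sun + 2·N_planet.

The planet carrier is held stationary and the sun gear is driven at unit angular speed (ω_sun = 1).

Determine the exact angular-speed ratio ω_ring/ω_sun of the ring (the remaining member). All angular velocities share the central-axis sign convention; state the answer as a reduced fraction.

N_ring = 31 + 2·30 = 91
31(ω_s−ω_c) = −91(ω_r−ω_c),  ω_c=0, ω_s=1
ω_r = 0 − (31/91)(1−0) = -31/91
ω_r/ω_s = -31/91

-31/91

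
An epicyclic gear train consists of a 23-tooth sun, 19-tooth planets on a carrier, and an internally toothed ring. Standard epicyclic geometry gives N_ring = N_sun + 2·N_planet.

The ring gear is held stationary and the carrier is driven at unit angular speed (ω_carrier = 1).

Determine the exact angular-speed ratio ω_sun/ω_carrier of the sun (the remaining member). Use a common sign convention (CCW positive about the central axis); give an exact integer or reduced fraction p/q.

84/23

N_ring = 23 + 2·19 = 61
23(ω_s−ω_c) = −61(ω_r−ω_c),  ω_r=0, ω_c=1
ω_s = 1 − (61/23)(0−1) = 84/23
ω_s/ω_c = 84/23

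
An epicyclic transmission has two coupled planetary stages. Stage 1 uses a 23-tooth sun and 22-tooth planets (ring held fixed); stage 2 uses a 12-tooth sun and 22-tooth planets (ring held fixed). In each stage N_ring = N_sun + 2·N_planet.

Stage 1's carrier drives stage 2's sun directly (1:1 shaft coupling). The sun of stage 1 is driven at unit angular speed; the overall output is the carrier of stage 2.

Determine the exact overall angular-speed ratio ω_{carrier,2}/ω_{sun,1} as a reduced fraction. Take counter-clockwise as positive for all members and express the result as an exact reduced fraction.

23/510

Stage 1: N_ring = 23 + 2·22 = 67
Stage 1: 23(ω_s−ω_c) = −67(ω_r−ω_c),  ω_r=0, ω_s=1
Stage 1: 23(1−ω_c) = −67(0−ω_c)  ⇒  90ω_c = 23  ⇒  ω_c = 23/90
  ⇒ ω_c¹/ω_s¹ = 23/90
Stage 2: N_ring = 12 + 2·22 = 56
Stage 2: 12(ω_s−ω_c) = −56(ω_r−ω_c),  ω_r=0, ω_s=1
Stage 2: 12(1−ω_c) = −56(0−ω_c)  ⇒  68ω_c = 12  ⇒  ω_c = 3/17
  ⇒ ω_c²/ω_s² = 3/17
Coupling ω_s² = ω_c¹ ⇒ overall = 23/90 × 3/17 = 23/510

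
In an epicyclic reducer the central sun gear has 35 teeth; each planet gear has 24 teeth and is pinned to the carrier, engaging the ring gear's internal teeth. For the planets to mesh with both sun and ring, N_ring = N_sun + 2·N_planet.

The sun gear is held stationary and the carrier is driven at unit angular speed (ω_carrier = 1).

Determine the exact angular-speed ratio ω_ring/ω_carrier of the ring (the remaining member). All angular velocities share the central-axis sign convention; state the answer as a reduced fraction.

118/83

N_ring = 35 + 2·24 = 83
35(ω_s−ω_c) = −83(ω_r−ω_c),  ω_s=0, ω_c=1
ω_r = 1 − (35/83)(0−1) = 118/83
ω_r/ω_c = 118/83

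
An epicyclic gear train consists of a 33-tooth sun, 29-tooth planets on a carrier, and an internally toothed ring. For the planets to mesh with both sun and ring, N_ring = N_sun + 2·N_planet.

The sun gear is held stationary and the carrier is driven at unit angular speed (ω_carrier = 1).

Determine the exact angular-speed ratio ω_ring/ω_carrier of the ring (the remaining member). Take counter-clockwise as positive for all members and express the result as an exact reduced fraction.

124/91

N_ring = 33 + 2·29 = 91
33(ω_s−ω_c) = −91(ω_r−ω_c),  ω_s=0, ω_c=1
ω_r = 1 − (33/91)(0−1) = 124/91
ω_r/ω_c = 124/91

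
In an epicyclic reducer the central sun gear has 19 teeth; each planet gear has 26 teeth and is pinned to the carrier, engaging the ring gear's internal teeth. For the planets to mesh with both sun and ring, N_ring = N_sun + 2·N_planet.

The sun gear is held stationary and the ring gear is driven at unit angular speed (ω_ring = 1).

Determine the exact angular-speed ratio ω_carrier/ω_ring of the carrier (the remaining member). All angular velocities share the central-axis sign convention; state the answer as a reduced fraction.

71/90

N_ring = 19 + 2·26 = 71
19(ω_s−ω_c) = −71(ω_r−ω_c),  ω_s=0, ω_r=1
19(0−ω_c) = −71(1−ω_c)  ⇒  90ω_c = 71  ⇒  ω_c = 71/90
ω_c/ω_r = 71/90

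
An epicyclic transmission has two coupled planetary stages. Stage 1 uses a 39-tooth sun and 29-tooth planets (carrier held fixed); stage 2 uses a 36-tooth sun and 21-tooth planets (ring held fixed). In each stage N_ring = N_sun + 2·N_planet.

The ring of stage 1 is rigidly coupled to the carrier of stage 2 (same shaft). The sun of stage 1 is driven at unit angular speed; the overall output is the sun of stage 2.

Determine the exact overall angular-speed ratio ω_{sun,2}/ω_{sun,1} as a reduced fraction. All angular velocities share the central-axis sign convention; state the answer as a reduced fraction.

-247/194

Stage 1: N_ring = 39 + 2·29 = 97
Stage 1: 39(ω_s−ω_c) = −97(ω_r−ω_c),  ω_c=0, ω_s=1
Stage 1: ω_r = 0 − (39/97)(1−0) = -39/97
  ⇒ ω_r¹/ω_s¹ = -39/97
Stage 2: N_ring = 36 + 2·21 = 78
Stage 2: 36(ω_s−ω_c) = −78(ω_r−ω_c),  ω_r=0, ω_c=1
Stage 2: ω_s = 1 − (78/36)(0−1) = 19/6
  ⇒ ω_s²/ω_c² = 19/6
Coupling ω_c² = ω_r¹ ⇒ overall = -39/97 × 19/6 = -247/194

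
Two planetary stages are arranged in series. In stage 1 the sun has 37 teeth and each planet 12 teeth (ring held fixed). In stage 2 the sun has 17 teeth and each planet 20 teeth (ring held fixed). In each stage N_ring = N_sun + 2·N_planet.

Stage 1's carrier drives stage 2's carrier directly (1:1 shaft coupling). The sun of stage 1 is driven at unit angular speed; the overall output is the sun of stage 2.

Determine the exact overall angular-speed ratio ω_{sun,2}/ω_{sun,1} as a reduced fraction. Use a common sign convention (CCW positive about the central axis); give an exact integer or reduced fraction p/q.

Stage 1: N_ring = 37 + 2·12 = 61
Stage 1: 37(ω_s−ω_c) = −61(ω_r−ω_c),  ω_r=0, ω_s=1
Stage 1: 37(1−ω_c) = −61(0−ω_c)  ⇒  98ω_c = 37  ⇒  ω_c = 37/98
  ⇒ ω_c¹/ω_s¹ = 37/98
Stage 2: N_ring = 17 + 2·20 = 57
Stage 2: 17(ω_s−ω_c) = −57(ω_r−ω_c),  ω_r=0, ω_c=1
Stage 2: ω_s = 1 − (57/17)(0−1) = 74/17
  ⇒ ω_s²/ω_c² = 74/17
Coupling ω_c² = ω_c¹ ⇒ overall = 37/98 × 74/17 = 1369/833

1369/833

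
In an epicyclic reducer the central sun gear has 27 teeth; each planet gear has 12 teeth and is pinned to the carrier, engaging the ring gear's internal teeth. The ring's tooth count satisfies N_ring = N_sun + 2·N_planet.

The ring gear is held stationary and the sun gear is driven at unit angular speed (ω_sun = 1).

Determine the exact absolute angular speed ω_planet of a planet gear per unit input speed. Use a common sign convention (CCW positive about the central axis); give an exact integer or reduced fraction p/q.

N_ring = 27 + 2·12 = 51
27(ω_s−ω_c) = −51(ω_r−ω_c),  ω_r=0, ω_s=1
27(1−ω_c) = −51(0−ω_c)  ⇒  78ω_c = 27  ⇒  ω_c = 9/26
sun–planet: 27·(1−9/26) = −12·(ω_p−ω_c)  ⇒  ω_p−ω_c = −(27/12)·(17/26) = -153/104
ω_p = 9/26 − 153/104 = -9/8

-9/8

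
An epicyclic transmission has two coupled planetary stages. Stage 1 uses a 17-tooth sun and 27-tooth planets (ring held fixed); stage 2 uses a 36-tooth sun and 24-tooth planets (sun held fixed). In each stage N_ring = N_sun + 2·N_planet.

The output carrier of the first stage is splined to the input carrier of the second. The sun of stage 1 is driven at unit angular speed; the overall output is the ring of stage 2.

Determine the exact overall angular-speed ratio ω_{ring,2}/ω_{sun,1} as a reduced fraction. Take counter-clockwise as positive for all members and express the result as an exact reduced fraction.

85/308

Stage 1: N_ring = 17 + 2·27 = 71
Stage 1: 17(ω_s−ω_c) = −71(ω_r−ω_c),  ω_r=0, ω_s=1
Stage 1: 17(1−ω_c) = −71(0−ω_c)  ⇒  88ω_c = 17  ⇒  ω_c = 17/88
  ⇒ ω_c¹/ω_s¹ = 17/88
Stage 2: N_ring = 36 + 2·24 = 84
Stage 2: 36(ω_s−ω_c) = −84(ω_r−ω_c),  ω_s=0, ω_c=1
Stage 2: ω_r = 1 − (36/84)(0−1) = 10/7
  ⇒ ω_r²/ω_c² = 10/7
Coupling ω_c² = ω_c¹ ⇒ overall = 17/88 × 10/7 = 85/308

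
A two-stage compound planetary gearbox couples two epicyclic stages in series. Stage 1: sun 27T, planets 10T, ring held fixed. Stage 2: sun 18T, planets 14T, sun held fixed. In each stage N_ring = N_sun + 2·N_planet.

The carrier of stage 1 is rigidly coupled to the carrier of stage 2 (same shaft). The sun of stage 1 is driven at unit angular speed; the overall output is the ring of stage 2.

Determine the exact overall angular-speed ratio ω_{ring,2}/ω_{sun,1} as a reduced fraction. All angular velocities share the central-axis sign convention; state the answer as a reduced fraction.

432/851

Stage 1: N_ring = 27 + 2·10 = 47
Stage 1: 27(ω_s−ω_c) = −47(ω_r−ω_c),  ω_r=0, ω_s=1
Stage 1: 27(1−ω_c) = −47(0−ω_c)  ⇒  74ω_c = 27  ⇒  ω_c = 27/74
  ⇒ ω_c¹/ω_s¹ = 27/74
Stage 2: N_ring = 18 + 2·14 = 46
Stage 2: 18(ω_s−ω_c) = −46(ω_r−ω_c),  ω_s=0, ω_c=1
Stage 2: ω_r = 1 − (18/46)(0−1) = 32/23
  ⇒ ω_r²/ω_c² = 32/23
Coupling ω_c² = ω_c¹ ⇒ overall = 27/74 × 32/23 = 432/851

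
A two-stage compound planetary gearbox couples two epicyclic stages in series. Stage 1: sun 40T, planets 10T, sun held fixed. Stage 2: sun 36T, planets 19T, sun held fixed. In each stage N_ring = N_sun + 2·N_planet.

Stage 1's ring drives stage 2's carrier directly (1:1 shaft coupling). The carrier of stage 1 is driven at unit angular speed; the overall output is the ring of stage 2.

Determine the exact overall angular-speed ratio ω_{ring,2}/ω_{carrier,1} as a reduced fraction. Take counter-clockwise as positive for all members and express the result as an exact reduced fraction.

275/111

Stage 1: N_ring = 40 + 2·10 = 60
Stage 1: 40(ω_s−ω_c) = −60(ω_r−ω_c),  ω_s=0, ω_c=1
Stage 1: ω_r = 1 − (40/60)(0−1) = 5/3
  ⇒ ω_r¹/ω_c¹ = 5/3
Stage 2: N_ring = 36 + 2·19 = 74
Stage 2: 36(ω_s−ω_c) = −74(ω_r−ω_c),  ω_s=0, ω_c=1
Stage 2: ω_r = 1 − (36/74)(0−1) = 55/37
  ⇒ ω_r²/ω_c² = 55/37
Coupling ω_c² = ω_r¹ ⇒ overall = 5/3 × 55/37 = 275/111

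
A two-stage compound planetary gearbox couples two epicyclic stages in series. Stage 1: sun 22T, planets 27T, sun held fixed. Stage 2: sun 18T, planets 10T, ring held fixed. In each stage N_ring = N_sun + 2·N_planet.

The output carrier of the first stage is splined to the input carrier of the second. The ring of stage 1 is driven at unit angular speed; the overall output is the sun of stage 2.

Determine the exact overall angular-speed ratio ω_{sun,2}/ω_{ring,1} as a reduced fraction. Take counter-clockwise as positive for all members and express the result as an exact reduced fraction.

Stage 1: N_ring = 22 + 2·27 = 76
Stage 1: 22(ω_s−ω_c) = −76(ω_r−ω_c),  ω_s=0, ω_r=1
Stage 1: 22(0−ω_c) = −76(1−ω_c)  ⇒  98ω_c = 76  ⇒  ω_c = 38/49
  ⇒ ω_c¹/ω_r¹ = 38/49
Stage 2: N_ring = 18 + 2·10 = 38
Stage 2: 18(ω_s−ω_c) = −38(ω_r−ω_c),  ω_r=0, ω_c=1
Stage 2: ω_s = 1 − (38/18)(0−1) = 28/9
  ⇒ ω_s²/ω_c² = 28/9
Coupling ω_c² = ω_c¹ ⇒ overall = 38/49 × 28/9 = 152/63

152/63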